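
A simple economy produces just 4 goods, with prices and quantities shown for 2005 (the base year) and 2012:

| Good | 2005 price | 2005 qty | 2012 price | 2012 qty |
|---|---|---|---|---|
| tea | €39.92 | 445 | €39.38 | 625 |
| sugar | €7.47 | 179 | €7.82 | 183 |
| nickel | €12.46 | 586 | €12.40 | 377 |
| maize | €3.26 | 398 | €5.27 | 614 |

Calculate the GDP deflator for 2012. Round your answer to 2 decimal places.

102.84

Nominal GDP 2012 = 39.38·625 + 7.82·183 + 12.40·377 + 5.27·614 = 33954.14.
Real GDP 2012 (at 2005 prices) = 39.92·625 + 7.47·183 + 12.46·377 + 3.26·614 = 33016.07.
Deflator = Nominal/Real × 100 = 33954.14/33016.07 × 100 = 102.841.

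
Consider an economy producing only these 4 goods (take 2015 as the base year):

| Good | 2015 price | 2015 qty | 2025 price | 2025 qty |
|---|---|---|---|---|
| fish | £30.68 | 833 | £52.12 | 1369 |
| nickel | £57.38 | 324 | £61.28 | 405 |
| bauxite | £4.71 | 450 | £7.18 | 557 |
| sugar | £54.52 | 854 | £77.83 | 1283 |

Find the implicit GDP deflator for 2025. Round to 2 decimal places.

Nominal GDP 2025 = 52.12·1369 + 61.28·405 + 7.18·557 + 77.83·1283 = 200025.83.
Real GDP 2025 (at 2015 prices) = 30.68·1369 + 57.38·405 + 4.71·557 + 54.52·1283 = 137812.45.
Deflator = Nominal/Real × 100 = 200025.83/137812.45 × 100 = 145.144.

145.14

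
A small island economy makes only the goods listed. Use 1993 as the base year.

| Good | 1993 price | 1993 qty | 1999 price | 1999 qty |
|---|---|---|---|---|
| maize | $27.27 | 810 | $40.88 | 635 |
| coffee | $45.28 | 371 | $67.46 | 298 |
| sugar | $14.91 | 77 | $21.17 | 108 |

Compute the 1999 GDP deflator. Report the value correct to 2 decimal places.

149.13

Nominal GDP 1999 = 40.88·635 + 67.46·298 + 21.17·108 = 48348.24.
Real GDP 1999 (at 1993 prices) = 27.27·635 + 45.28·298 + 14.91·108 = 32420.17.
Deflator = Nominal/Real × 100 = 48348.24/32420.17 × 100 = 149.130.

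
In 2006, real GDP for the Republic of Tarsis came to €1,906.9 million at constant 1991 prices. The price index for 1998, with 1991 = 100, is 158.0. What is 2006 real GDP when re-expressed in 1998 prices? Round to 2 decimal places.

€3,012.90 million

Real GDP in 1998 prices = Real GDP in 1991 prices × (P_1998/P_1991) = 1906.9 × 1.580 = 3012.90.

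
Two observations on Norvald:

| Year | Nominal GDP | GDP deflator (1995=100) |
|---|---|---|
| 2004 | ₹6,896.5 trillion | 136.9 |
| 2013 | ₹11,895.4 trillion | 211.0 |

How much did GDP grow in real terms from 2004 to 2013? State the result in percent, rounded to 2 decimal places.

Deflate each year: 2004 → 6896.5/1.369 = 5037.62; 2013 → 11895.4/2.110 = 5637.63.
So real GDP changed by 5637.63/5037.62 − 1 = 0.1191, i.e. 11.91%.

11.91%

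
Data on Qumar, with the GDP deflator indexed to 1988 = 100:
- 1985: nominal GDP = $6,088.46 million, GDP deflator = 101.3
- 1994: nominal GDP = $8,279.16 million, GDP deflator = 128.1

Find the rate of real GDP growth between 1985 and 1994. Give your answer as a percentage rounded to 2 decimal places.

Real GDP 1985 = 6088.46 / 1.013 = 6010.33.
Real GDP 1994 = 8279.16 / 1.281 = 6463.04.
Real growth = 6463.04 / 6010.33 − 1 = 0.0753.

7.53%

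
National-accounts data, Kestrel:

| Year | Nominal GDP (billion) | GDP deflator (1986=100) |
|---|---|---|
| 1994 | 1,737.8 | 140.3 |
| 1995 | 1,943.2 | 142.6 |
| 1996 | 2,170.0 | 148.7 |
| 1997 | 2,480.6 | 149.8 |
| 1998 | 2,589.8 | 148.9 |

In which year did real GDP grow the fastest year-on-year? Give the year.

1997

1995: real = 1943.2/1.426 = 1362.69; growth vs 1994 (1238.63) = 10.02%.
1996: real = 2170.0/1.487 = 1459.31; growth vs 1995 (1362.69) = 7.09%.
1997: real = 2480.6/1.498 = 1655.94; growth vs 1996 (1459.31) = 13.47%.
1998: real = 2589.8/1.489 = 1739.29; growth vs 1997 (1655.94) = 5.03%.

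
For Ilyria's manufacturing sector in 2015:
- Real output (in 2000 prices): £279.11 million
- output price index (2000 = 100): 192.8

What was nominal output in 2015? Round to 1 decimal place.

£538.1 million

Nominal output = Real × (output price index/100) = 279.11 × 1.928 = 538.12.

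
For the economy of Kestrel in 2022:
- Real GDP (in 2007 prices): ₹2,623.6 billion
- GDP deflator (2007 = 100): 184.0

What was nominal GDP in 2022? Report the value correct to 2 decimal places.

Nominal GDP = Real × (GDP deflator/100) = 2623.6 × 1.840 = 4827.42.

₹4,827.42 billion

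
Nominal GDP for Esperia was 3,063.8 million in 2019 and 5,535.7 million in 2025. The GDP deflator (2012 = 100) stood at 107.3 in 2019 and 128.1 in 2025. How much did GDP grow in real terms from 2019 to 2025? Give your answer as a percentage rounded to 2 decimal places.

Real GDP 2019 = 3063.8 / 1.073 = 2855.36.
Real GDP 2025 = 5535.7 / 1.281 = 4321.39.
Real growth = 4321.39 / 2855.36 − 1 = 0.5134.

51.34%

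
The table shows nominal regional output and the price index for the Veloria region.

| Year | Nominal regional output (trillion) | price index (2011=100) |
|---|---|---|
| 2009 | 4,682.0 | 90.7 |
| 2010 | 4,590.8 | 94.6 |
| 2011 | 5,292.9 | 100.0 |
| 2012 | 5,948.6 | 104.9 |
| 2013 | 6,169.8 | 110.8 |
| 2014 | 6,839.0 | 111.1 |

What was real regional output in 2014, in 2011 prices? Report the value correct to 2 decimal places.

6,155.72 trillion

Real regional output 2014 = 6839.0 / 1.111 = 6155.72.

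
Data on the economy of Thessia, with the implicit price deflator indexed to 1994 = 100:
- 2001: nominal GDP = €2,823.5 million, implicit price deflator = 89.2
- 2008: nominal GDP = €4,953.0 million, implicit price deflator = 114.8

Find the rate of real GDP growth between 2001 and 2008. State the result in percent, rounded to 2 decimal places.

36.30%

Deflate each year: 2001 → 2823.5/0.892 = 3165.36; 2008 → 4953.0/1.148 = 4314.46.
So real GDP changed by 4314.46/3165.36 − 1 = 0.3630, i.e. 36.30%.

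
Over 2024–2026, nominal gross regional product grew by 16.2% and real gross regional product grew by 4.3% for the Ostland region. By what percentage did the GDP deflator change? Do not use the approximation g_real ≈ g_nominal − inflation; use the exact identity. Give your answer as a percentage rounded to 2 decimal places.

11.41%

(1 + g_nom) = (1 + g_real)(1 + π), so π = 1.1620 / 1.0430 − 1 = 0.11409.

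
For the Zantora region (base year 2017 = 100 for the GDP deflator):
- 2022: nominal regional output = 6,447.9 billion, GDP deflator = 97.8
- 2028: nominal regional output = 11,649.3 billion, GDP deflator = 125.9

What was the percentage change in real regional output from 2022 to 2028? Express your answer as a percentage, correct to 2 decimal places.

Real regional output 2022 = 6447.9 / 0.978 = 6592.94.
Real regional output 2028 = 11649.3 / 1.259 = 9252.82.
Real growth = 9252.82 / 6592.94 − 1 = 0.4034.

40.34%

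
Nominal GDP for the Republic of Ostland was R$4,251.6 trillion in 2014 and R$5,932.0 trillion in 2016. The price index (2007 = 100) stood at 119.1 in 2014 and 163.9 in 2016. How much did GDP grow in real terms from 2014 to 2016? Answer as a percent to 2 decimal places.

1.39%

Real GDP 2014 = 4251.6 / 1.191 = 3569.77.
Real GDP 2016 = 5932.0 / 1.639 = 3619.28.
Real growth = 3619.28 / 3569.77 − 1 = 0.0139.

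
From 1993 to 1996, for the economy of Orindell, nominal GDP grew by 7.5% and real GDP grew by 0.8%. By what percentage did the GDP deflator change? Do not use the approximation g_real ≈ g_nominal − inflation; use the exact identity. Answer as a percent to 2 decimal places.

(1 + g_nom) = (1 + g_real)(1 + π), so π = 1.0750 / 1.0080 − 1 = 0.06647.

6.65%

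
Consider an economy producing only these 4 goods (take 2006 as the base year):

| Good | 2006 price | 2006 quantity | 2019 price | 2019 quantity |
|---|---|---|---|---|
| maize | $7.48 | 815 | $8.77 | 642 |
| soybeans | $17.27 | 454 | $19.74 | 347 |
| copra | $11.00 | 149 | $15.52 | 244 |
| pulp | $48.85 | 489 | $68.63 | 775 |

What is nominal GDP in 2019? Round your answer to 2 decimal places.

$69455.25

Nominal GDP 2019 = Σ (p_2019 × q_2019) = 8.77·642 + 19.74·347 + 15.52·244 + 68.63·775 = 69455.25.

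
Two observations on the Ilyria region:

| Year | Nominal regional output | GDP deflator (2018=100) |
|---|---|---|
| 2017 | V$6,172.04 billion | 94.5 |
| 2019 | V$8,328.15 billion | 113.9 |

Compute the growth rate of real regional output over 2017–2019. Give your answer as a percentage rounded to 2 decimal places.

Real regional output 2017 = 6172.04 / 0.945 = 6531.26.
Real regional output 2019 = 8328.15 / 1.139 = 7311.81.
Real growth = 7311.81 / 6531.26 − 1 = 0.1195.

11.95%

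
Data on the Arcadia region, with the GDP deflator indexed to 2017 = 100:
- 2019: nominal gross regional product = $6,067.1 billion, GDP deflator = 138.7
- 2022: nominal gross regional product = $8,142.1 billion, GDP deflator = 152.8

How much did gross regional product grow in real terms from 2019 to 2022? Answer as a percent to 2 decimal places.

21.82%

Deflate each year: 2019 → 6067.1/1.387 = 4374.26; 2022 → 8142.1/1.528 = 5328.60.
So real gross regional product changed by 5328.60/4374.26 − 1 = 0.2182, i.e. 21.82%.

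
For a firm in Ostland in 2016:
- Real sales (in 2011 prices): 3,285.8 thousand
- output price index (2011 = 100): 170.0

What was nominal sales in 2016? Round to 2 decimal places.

Nominal sales = Real × (output price index/100) = 3285.8 × 1.700 = 5585.86.

5,585.86 thousand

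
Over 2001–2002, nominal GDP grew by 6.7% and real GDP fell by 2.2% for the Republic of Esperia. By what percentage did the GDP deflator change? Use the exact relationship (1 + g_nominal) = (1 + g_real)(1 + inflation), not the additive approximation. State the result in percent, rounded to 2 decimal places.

9.10%

(1 + g_nom) = (1 + g_real)(1 + π), so π = 1.0670 / 0.9780 − 1 = 0.09100.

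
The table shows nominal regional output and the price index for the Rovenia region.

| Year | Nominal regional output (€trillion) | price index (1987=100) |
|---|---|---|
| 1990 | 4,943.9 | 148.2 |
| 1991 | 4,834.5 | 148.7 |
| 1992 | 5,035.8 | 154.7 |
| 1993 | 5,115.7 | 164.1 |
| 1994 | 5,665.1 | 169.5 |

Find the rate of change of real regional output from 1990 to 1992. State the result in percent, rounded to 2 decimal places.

-2.42%

Real regional output 1990 = 4943.9/1.482 = 3335.96.
Real regional output 1992 = 5035.8/1.547 = 3255.20.
Change = 3255.20/3335.96 − 1 = -0.0242.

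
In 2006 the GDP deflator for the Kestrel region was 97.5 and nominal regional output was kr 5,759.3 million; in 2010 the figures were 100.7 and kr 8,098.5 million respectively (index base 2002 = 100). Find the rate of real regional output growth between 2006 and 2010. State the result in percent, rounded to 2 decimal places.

36.15%

Deflate each year: 2006 → 5759.3/0.975 = 5906.97; 2010 → 8098.5/1.007 = 8042.20.
So real regional output changed by 8042.20/5906.97 − 1 = 0.3615, i.e. 36.15%.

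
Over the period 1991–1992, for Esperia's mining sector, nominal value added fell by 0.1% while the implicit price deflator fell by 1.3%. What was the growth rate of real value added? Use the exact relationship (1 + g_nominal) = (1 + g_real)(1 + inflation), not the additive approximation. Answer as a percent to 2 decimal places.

1.22%

(1 + g_nom) = (1 + g_real)(1 + π), so g_real = 0.9990 / 0.9870 − 1 = 0.01216.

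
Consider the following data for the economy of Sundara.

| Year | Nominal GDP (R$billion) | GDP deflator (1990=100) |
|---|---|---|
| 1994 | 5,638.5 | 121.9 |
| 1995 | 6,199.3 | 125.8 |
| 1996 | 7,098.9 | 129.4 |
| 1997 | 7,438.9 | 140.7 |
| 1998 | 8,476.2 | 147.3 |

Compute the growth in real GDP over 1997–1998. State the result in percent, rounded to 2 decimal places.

Real GDP 1997 = 7438.9/1.407 = 5287.06.
Real GDP 1998 = 8476.2/1.473 = 5754.38.
Change = 5754.38/5287.06 − 1 = 0.0884.

8.84%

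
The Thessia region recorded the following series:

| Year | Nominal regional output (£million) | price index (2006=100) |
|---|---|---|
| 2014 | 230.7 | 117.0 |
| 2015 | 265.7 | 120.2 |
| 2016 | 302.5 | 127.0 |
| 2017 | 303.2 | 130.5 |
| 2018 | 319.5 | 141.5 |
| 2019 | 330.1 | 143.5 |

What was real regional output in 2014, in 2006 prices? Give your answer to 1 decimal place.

£197.2 million

Real regional output 2014 = 230.7 / 1.170 = 197.18.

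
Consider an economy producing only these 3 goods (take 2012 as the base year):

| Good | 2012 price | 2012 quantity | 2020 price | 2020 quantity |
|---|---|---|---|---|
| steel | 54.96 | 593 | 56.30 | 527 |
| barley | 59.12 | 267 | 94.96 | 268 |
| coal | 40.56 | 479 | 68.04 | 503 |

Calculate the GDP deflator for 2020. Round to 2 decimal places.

137.01

Nominal GDP 2020 = 56.30·527 + 94.96·268 + 68.04·503 = 89343.50.
Real GDP 2020 (at 2012 prices) = 54.96·527 + 59.12·268 + 40.56·503 = 65209.76.
Deflator = Nominal/Real × 100 = 89343.50/65209.76 × 100 = 137.009.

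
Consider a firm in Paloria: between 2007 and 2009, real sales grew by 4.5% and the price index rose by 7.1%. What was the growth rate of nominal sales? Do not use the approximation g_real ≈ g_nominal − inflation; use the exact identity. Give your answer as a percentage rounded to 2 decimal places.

11.92%

(1 + g_nom) = (1 + g_real)(1 + π) = 1.0450 × 1.0710 = 1.11920.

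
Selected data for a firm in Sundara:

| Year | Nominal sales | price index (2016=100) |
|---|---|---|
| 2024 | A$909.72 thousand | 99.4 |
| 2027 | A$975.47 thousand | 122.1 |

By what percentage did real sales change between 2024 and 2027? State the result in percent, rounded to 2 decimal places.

-12.71%

Deflate each year: 2024 → 909.72/0.994 = 915.21; 2027 → 975.47/1.221 = 798.91.
So real sales changed by 798.91/915.21 − 1 = -0.1271, i.e. -12.71%.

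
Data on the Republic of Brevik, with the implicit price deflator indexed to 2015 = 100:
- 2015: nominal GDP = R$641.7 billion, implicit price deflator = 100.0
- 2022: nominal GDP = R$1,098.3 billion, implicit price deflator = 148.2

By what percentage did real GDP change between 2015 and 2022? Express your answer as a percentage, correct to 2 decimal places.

Real GDP 2015 = 641.7 / 1.000 = 641.70.
Real GDP 2022 = 1098.3 / 1.482 = 741.09.
Real growth = 741.09 / 641.70 − 1 = 0.1549.

15.49%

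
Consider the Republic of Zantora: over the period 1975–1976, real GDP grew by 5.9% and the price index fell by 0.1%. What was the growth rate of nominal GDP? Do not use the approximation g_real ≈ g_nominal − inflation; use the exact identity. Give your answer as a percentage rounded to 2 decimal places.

(1 + g_nom) = (1 + g_real)(1 + π) = 1.0590 × 0.9990 = 1.05794.

5.79%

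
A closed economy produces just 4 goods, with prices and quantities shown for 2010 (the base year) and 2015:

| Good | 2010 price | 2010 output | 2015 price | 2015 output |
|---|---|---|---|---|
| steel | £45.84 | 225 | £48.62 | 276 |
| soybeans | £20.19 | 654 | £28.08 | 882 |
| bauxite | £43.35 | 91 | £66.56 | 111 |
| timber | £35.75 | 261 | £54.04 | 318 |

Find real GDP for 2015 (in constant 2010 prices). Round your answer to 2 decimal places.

Real GDP 2015 = Σ (p_2010 × q_2015) = 45.84·276 + 20.19·882 + 43.35·111 + 35.75·318 = 46639.77.

£46639.77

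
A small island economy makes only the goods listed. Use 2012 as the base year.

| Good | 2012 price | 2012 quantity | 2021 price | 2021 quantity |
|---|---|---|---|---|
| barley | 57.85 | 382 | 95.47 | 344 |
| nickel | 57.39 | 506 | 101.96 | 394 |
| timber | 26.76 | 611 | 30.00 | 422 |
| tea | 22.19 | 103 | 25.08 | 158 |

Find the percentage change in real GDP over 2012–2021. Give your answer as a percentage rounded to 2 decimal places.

Real GDP 2012 = Nominal GDP 2012 = 57.85·382 + 57.39·506 + 26.76·611 + 22.19·103 = 69773.97.
Real GDP 2021 (at 2012 prices) = 57.85·344 + 57.39·394 + 26.76·422 + 22.19·158 = 57310.80.
Real growth = 57310.80/69773.97 − 1 = -0.1786.

-17.86%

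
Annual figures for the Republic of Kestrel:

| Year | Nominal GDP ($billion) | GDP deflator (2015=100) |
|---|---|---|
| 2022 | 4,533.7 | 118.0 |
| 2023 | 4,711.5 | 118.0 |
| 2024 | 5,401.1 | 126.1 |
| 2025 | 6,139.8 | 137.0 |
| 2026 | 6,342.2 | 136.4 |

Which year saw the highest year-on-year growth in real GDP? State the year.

2024

2023: real = 4711.5/1.180 = 3992.80; growth vs 2022 (3842.12) = 3.92%.
2024: real = 5401.1/1.261 = 4283.19; growth vs 2023 (3992.80) = 7.27%.
2025: real = 6139.8/1.370 = 4481.61; growth vs 2024 (4283.19) = 4.63%.
2026: real = 6342.2/1.364 = 4649.71; growth vs 2025 (4481.61) = 3.75%.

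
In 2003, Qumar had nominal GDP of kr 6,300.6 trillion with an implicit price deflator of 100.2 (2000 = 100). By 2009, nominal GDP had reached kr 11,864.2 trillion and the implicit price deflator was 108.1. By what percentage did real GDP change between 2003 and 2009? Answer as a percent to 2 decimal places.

Real GDP 2003 = 6300.6 / 1.002 = 6288.02.
Real GDP 2009 = 11864.2 / 1.081 = 10975.21.
Real growth = 10975.21 / 6288.02 − 1 = 0.7454.

74.54%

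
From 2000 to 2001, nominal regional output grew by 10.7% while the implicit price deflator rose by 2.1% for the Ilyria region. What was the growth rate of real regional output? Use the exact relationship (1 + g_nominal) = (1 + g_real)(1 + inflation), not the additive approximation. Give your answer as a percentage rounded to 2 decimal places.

8.42%

(1 + g_nom) = (1 + g_real)(1 + π), so g_real = 1.1070 / 1.0210 − 1 = 0.08423.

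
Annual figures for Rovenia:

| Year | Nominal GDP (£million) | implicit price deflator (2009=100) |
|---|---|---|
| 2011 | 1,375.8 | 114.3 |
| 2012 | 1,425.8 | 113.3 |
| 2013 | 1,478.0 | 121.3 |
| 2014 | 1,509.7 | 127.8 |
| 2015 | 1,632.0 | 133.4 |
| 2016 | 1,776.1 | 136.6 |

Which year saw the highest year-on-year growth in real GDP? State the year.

2012: real = 1425.8/1.133 = 1258.43; growth vs 2011 (1203.67) = 4.55%.
2013: real = 1478.0/1.213 = 1218.47; growth vs 2012 (1258.43) = -3.18%.
2014: real = 1509.7/1.278 = 1181.30; growth vs 2013 (1218.47) = -3.05%.
2015: real = 1632.0/1.334 = 1223.39; growth vs 2014 (1181.30) = 3.56%.
2016: real = 1776.1/1.366 = 1300.22; growth vs 2015 (1223.39) = 6.28%.

2016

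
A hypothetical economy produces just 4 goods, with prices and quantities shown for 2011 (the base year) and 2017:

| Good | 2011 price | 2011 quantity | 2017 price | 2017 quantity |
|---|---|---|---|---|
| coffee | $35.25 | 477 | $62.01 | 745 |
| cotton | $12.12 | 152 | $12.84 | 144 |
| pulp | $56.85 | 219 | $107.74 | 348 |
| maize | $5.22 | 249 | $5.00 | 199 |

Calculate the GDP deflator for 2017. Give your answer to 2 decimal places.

177.22

Nominal GDP 2017 = 62.01·745 + 12.84·144 + 107.74·348 + 5.00·199 = 86534.93.
Real GDP 2017 (at 2011 prices) = 35.25·745 + 12.12·144 + 56.85·348 + 5.22·199 = 48829.11.
Deflator = Nominal/Real × 100 = 86534.93/48829.11 × 100 = 177.220.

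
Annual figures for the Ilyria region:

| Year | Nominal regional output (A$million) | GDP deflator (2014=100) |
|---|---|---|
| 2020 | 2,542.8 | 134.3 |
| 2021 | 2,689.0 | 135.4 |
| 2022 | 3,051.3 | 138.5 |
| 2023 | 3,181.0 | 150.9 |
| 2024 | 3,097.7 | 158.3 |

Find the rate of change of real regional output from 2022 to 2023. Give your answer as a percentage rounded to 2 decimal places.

-4.32%

Real regional output 2022 = 3051.3/1.385 = 2203.10.
Real regional output 2023 = 3181.0/1.509 = 2108.02.
Change = 2108.02/2203.10 − 1 = -0.0432.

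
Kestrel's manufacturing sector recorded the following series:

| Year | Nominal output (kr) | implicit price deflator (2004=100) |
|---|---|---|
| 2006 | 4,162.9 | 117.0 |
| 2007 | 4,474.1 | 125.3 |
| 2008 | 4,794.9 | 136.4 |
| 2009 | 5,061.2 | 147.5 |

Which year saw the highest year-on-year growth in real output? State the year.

2007

2007: real = 4474.1/1.253 = 3570.71; growth vs 2006 (3558.03) = 0.36%.
2008: real = 4794.9/1.364 = 3515.32; growth vs 2007 (3570.71) = -1.55%.
2009: real = 5061.2/1.475 = 3431.32; growth vs 2008 (3515.32) = -2.39%.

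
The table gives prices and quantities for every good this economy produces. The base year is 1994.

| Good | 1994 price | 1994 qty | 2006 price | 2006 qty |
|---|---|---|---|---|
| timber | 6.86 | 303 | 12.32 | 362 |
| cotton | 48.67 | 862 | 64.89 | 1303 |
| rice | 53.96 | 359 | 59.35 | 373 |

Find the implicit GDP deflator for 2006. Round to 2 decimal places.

Nominal GDP 2006 = 12.32·362 + 64.89·1303 + 59.35·373 = 111149.06.
Real GDP 2006 (at 1994 prices) = 6.86·362 + 48.67·1303 + 53.96·373 = 86027.41.
Deflator = Nominal/Real × 100 = 111149.06/86027.41 × 100 = 129.202.

129.20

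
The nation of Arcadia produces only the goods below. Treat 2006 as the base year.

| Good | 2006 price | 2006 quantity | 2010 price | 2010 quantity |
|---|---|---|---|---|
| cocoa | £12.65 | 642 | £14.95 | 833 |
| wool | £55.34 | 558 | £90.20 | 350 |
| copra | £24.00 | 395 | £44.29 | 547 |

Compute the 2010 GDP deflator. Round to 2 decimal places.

Nominal GDP 2010 = 14.95·833 + 90.20·350 + 44.29·547 = 68249.98.
Real GDP 2010 (at 2006 prices) = 12.65·833 + 55.34·350 + 24.00·547 = 43034.45.
Deflator = Nominal/Real × 100 = 68249.98/43034.45 × 100 = 158.594.

158.59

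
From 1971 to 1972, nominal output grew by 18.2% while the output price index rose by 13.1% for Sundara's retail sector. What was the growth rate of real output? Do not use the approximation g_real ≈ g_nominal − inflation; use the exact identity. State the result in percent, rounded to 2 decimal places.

4.51%

(1 + g_nom) = (1 + g_real)(1 + π), so g_real = 1.1820 / 1.1310 − 1 = 0.04509.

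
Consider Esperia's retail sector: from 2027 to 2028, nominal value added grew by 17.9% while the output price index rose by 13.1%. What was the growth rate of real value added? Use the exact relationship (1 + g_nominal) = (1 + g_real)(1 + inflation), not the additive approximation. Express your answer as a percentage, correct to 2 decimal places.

4.24%

(1 + g_nom) = (1 + g_real)(1 + π), so g_real = 1.1790 / 1.1310 − 1 = 0.04244.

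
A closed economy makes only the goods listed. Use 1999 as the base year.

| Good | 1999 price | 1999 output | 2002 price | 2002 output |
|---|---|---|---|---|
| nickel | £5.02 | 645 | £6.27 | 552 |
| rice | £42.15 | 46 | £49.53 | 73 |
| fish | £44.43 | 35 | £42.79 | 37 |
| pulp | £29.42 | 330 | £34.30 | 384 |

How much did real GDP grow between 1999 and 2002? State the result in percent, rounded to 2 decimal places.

14.29%

Real GDP 1999 = Nominal GDP 1999 = 5.02·645 + 42.15·46 + 44.43·35 + 29.42·330 = 16440.45.
Real GDP 2002 (at 1999 prices) = 5.02·552 + 42.15·73 + 44.43·37 + 29.42·384 = 18789.18.
Real growth = 18789.18/16440.45 − 1 = 0.1429.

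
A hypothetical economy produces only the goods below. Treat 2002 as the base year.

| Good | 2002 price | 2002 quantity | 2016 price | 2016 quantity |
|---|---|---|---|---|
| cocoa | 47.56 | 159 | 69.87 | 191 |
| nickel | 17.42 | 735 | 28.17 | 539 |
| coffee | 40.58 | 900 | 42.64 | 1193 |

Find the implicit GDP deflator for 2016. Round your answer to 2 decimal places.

118.71

Nominal GDP 2016 = 69.87·191 + 28.17·539 + 42.64·1193 = 79398.32.
Real GDP 2016 (at 2002 prices) = 47.56·191 + 17.42·539 + 40.58·1193 = 66885.28.
Deflator = Nominal/Real × 100 = 79398.32/66885.28 × 100 = 118.708.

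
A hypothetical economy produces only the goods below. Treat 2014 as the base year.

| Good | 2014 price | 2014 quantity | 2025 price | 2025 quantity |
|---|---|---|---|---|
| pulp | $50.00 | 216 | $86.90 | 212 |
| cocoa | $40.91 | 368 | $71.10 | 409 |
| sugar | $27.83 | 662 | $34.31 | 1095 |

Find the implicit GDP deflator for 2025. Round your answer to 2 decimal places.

Nominal GDP 2025 = 86.90·212 + 71.10·409 + 34.31·1095 = 85072.15.
Real GDP 2025 (at 2014 prices) = 50.00·212 + 40.91·409 + 27.83·1095 = 57806.04.
Deflator = Nominal/Real × 100 = 85072.15/57806.04 × 100 = 147.168.

147.17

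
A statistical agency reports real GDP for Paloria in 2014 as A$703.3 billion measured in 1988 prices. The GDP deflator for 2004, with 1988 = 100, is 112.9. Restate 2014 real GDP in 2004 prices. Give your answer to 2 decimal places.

Real GDP in 2004 prices = Real GDP in 1988 prices × (P_2004/P_1988) = 703.3 × 1.129 = 794.03.

A$794.03 billion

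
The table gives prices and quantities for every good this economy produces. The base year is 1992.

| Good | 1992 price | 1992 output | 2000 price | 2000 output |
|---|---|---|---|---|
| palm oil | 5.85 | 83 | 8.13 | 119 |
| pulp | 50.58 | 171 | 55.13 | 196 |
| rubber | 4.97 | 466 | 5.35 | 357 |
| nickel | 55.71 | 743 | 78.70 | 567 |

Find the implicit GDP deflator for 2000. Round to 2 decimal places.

132.60

Nominal GDP 2000 = 8.13·119 + 55.13·196 + 5.35·357 + 78.70·567 = 58305.80.
Real GDP 2000 (at 1992 prices) = 5.85·119 + 50.58·196 + 4.97·357 + 55.71·567 = 43971.69.
Deflator = Nominal/Real × 100 = 58305.80/43971.69 × 100 = 132.598.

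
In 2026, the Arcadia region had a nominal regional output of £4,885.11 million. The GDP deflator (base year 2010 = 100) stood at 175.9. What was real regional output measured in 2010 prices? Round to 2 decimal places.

Real regional output = Nominal / (GDP deflator/100) = 4885.11 / 1.759 = 2777.21.

£2,777.21 million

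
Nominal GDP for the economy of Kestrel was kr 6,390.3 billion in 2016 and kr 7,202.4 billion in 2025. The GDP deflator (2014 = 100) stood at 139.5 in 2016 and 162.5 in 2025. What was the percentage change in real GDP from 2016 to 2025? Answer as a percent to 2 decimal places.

Deflate each year: 2016 → 6390.3/1.395 = 4580.86; 2025 → 7202.4/1.625 = 4432.25.
So real GDP changed by 4432.25/4580.86 − 1 = -0.0324, i.e. -3.24%.

-3.24%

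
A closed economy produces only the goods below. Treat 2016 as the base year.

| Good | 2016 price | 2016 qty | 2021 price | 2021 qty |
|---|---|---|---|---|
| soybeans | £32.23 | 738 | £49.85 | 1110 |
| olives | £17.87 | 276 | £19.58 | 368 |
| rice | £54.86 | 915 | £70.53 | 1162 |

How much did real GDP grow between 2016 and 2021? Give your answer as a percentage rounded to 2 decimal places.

Real GDP 2016 = Nominal GDP 2016 = 32.23·738 + 17.87·276 + 54.86·915 = 78914.76.
Real GDP 2021 (at 2016 prices) = 32.23·1110 + 17.87·368 + 54.86·1162 = 106098.78.
Real growth = 106098.78/78914.76 − 1 = 0.3445.

34.45%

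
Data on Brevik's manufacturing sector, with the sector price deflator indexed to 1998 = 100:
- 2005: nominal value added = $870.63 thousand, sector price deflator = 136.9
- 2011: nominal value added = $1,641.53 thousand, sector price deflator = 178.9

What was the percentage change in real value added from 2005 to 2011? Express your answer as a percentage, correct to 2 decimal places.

44.28%

Real value added 2005 = 870.63 / 1.369 = 635.96.
Real value added 2011 = 1641.53 / 1.789 = 917.57.
Real growth = 917.57 / 635.96 − 1 = 0.4428.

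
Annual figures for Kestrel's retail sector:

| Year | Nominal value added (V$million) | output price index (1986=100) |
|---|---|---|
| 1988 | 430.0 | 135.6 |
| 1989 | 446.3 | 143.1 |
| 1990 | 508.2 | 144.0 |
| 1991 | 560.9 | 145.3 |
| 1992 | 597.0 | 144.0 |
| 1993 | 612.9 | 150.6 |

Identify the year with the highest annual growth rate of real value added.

1990

1989: real = 446.3/1.431 = 311.88; growth vs 1988 (317.11) = -1.65%.
1990: real = 508.2/1.440 = 352.92; growth vs 1989 (311.88) = 13.16%.
1991: real = 560.9/1.453 = 386.03; growth vs 1990 (352.92) = 9.38%.
1992: real = 597.0/1.440 = 414.58; growth vs 1991 (386.03) = 7.40%.
1993: real = 612.9/1.506 = 406.97; growth vs 1992 (414.58) = -1.84%.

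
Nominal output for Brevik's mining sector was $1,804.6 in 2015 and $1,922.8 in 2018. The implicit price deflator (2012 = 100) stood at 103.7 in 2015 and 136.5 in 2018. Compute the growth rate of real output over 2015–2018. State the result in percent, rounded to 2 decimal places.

Deflate each year: 2015 → 1804.6/1.037 = 1740.21; 2018 → 1922.8/1.365 = 1408.64.
So real output changed by 1408.64/1740.21 − 1 = -0.1905, i.e. -19.05%.

-19.05%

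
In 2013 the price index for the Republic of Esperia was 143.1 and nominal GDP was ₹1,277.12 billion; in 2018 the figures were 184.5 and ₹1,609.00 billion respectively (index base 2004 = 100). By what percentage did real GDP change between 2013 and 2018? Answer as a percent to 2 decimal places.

Real GDP 2013 = 1277.12 / 1.431 = 892.47.
Real GDP 2018 = 1609.00 / 1.845 = 872.09.
Real growth = 872.09 / 892.47 − 1 = -0.0228.

-2.28%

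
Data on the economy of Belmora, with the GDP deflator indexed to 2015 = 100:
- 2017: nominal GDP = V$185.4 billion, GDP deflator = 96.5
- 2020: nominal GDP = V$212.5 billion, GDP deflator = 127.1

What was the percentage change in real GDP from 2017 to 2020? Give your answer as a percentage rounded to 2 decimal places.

-12.98%

Deflate each year: 2017 → 185.4/0.965 = 192.12; 2020 → 212.5/1.271 = 167.19.
So real GDP changed by 167.19/192.12 − 1 = -0.1298, i.e. -12.98%.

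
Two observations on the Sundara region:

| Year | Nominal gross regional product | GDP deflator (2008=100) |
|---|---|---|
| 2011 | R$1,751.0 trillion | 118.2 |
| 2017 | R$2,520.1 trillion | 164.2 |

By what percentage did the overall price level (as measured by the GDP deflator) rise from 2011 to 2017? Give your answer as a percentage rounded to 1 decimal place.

Price-level change = 164.2 / 118.2 − 1 = 0.3892.

38.9%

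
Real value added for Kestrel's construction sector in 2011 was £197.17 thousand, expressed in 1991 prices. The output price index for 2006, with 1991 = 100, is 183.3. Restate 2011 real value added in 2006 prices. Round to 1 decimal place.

Real value added in 2006 prices = Real value added in 1991 prices × (P_2006/P_1991) = 197.17 × 1.833 = 361.41.

£361.4 thousand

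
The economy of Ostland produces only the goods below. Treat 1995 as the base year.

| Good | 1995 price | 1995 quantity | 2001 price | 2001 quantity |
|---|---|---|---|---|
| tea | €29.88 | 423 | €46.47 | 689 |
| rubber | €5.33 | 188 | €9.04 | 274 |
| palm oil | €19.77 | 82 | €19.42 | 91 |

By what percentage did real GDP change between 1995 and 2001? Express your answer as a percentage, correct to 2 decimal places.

56.25%

Real GDP 1995 = Nominal GDP 1995 = 29.88·423 + 5.33·188 + 19.77·82 = 15262.42.
Real GDP 2001 (at 1995 prices) = 29.88·689 + 5.33·274 + 19.77·91 = 23846.81.
Real growth = 23846.81/15262.42 − 1 = 0.5625.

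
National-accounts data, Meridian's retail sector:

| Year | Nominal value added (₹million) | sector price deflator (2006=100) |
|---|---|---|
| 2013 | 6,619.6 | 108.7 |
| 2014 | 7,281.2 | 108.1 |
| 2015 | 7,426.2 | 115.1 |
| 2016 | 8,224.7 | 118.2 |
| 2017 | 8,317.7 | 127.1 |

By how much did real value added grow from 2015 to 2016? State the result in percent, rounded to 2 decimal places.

Real value added 2015 = 7426.2/1.151 = 6451.95.
Real value added 2016 = 8224.7/1.182 = 6958.29.
Change = 6958.29/6451.95 − 1 = 0.0785.

7.85%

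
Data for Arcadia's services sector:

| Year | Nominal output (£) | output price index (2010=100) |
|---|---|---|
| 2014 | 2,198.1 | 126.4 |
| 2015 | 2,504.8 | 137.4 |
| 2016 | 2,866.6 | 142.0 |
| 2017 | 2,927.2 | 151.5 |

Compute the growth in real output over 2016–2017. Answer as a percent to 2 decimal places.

Real output 2016 = 2866.6/1.420 = 2018.73.
Real output 2017 = 2927.2/1.515 = 1932.15.
Change = 1932.15/2018.73 − 1 = -0.0429.

-4.29%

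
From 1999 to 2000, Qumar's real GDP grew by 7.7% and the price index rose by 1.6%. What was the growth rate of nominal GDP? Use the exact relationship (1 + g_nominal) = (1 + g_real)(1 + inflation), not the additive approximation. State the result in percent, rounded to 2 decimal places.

(1 + g_nom) = (1 + g_real)(1 + π) = 1.0770 × 1.0160 = 1.09423.

9.42%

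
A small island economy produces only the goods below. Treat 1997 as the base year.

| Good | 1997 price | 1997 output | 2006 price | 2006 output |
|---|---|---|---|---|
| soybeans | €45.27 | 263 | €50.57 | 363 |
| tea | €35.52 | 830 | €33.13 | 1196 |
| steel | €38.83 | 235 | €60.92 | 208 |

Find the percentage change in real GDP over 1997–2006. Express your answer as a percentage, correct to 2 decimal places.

Real GDP 1997 = Nominal GDP 1997 = 45.27·263 + 35.52·830 + 38.83·235 = 50512.66.
Real GDP 2006 (at 1997 prices) = 45.27·363 + 35.52·1196 + 38.83·208 = 66991.57.
Real growth = 66991.57/50512.66 − 1 = 0.3262.

32.62%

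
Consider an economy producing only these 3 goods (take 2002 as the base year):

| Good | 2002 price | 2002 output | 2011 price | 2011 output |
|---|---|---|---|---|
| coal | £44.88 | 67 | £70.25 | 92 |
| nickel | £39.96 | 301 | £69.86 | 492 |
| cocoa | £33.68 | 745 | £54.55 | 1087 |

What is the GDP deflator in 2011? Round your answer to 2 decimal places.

165.78

Nominal GDP 2011 = 70.25·92 + 69.86·492 + 54.55·1087 = 100129.97.
Real GDP 2011 (at 2002 prices) = 44.88·92 + 39.96·492 + 33.68·1087 = 60399.44.
Deflator = Nominal/Real × 100 = 100129.97/60399.44 × 100 = 165.780.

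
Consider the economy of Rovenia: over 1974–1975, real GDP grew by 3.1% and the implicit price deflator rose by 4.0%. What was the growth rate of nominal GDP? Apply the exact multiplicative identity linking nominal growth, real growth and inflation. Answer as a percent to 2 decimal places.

(1 + g_nom) = (1 + g_real)(1 + π) = 1.0310 × 1.0400 = 1.07224.

7.22%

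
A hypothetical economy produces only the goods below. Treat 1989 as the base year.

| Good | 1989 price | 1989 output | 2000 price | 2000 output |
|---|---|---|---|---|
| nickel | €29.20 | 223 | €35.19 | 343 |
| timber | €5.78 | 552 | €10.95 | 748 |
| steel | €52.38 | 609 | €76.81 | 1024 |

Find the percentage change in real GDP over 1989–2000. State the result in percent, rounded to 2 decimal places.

Real GDP 1989 = Nominal GDP 1989 = 29.20·223 + 5.78·552 + 52.38·609 = 41601.58.
Real GDP 2000 (at 1989 prices) = 29.20·343 + 5.78·748 + 52.38·1024 = 67976.16.
Real growth = 67976.16/41601.58 − 1 = 0.6340.

63.40%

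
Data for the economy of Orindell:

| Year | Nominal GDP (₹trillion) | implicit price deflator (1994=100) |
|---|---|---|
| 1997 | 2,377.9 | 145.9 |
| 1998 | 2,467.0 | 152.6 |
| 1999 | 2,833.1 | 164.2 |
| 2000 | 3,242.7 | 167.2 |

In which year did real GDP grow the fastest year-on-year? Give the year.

2000

1998: real = 2467.0/1.526 = 1616.64; growth vs 1997 (1629.81) = -0.81%.
1999: real = 2833.1/1.642 = 1725.40; growth vs 1998 (1616.64) = 6.73%.
2000: real = 3242.7/1.672 = 1939.41; growth vs 1999 (1725.40) = 12.40%.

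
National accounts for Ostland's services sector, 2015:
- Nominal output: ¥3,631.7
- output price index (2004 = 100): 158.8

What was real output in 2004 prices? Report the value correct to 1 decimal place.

Real output = Nominal / (output price index/100) = 3631.7 / 1.588 = 2286.96.

¥2,287.0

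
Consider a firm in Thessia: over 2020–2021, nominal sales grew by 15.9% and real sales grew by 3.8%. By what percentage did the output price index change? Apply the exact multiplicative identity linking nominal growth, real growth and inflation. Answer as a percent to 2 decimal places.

(1 + g_nom) = (1 + g_real)(1 + π), so π = 1.1590 / 1.0380 − 1 = 0.11657.

11.66%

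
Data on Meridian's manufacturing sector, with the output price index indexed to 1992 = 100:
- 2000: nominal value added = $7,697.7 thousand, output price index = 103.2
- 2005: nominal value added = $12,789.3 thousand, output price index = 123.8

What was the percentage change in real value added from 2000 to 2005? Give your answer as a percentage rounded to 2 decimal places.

38.50%

Deflate each year: 2000 → 7697.7/1.032 = 7459.01; 2005 → 12789.3/1.238 = 10330.61.
So real value added changed by 10330.61/7459.01 − 1 = 0.3850, i.e. 38.50%.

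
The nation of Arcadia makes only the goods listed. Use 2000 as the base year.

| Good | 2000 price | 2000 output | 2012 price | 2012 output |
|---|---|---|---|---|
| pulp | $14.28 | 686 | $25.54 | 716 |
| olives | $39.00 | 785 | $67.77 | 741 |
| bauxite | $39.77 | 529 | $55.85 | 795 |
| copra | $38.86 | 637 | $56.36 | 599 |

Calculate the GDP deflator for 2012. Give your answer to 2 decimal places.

Nominal GDP 2012 = 25.54·716 + 67.77·741 + 55.85·795 + 56.36·599 = 146664.60.
Real GDP 2012 (at 2000 prices) = 14.28·716 + 39.00·741 + 39.77·795 + 38.86·599 = 94017.77.
Deflator = Nominal/Real × 100 = 146664.60/94017.77 × 100 = 155.997.

156.00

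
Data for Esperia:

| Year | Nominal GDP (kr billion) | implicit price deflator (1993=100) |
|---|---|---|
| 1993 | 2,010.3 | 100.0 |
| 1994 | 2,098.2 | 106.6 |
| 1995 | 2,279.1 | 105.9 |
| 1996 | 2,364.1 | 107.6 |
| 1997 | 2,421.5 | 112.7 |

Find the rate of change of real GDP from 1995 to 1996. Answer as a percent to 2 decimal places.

2.09%

Real GDP 1995 = 2279.1/1.059 = 2152.12.
Real GDP 1996 = 2364.1/1.076 = 2197.12.
Change = 2197.12/2152.12 − 1 = 0.0209.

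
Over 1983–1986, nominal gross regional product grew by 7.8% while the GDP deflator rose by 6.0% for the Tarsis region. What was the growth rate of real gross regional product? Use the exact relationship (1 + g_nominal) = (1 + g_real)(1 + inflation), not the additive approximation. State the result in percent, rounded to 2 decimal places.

1.70%

(1 + g_nom) = (1 + g_real)(1 + π), so g_real = 1.0780 / 1.0600 − 1 = 0.01698.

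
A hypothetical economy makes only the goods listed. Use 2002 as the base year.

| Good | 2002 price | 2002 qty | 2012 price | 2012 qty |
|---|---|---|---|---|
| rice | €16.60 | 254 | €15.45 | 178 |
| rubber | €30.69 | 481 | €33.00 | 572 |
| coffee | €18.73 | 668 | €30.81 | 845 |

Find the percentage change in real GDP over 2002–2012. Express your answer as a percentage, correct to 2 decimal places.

15.39%

Real GDP 2002 = Nominal GDP 2002 = 16.60·254 + 30.69·481 + 18.73·668 = 31489.93.
Real GDP 2012 (at 2002 prices) = 16.60·178 + 30.69·572 + 18.73·845 = 36336.33.
Real growth = 36336.33/31489.93 − 1 = 0.1539.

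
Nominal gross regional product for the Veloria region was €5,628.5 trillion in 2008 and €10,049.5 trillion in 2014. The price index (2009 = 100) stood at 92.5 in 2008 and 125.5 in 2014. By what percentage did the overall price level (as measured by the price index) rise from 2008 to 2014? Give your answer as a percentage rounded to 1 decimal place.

Price-level change = 125.5 / 92.5 − 1 = 0.3568.

35.7%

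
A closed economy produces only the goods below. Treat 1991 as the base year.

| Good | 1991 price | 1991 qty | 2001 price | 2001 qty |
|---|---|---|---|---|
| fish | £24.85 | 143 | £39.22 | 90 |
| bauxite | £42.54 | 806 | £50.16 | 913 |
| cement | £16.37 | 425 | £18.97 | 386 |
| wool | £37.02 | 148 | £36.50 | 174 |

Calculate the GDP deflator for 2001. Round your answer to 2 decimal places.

Nominal GDP 2001 = 39.22·90 + 50.16·913 + 18.97·386 + 36.50·174 = 62999.30.
Real GDP 2001 (at 1991 prices) = 24.85·90 + 42.54·913 + 16.37·386 + 37.02·174 = 53835.82.
Deflator = Nominal/Real × 100 = 62999.30/53835.82 × 100 = 117.021.

117.02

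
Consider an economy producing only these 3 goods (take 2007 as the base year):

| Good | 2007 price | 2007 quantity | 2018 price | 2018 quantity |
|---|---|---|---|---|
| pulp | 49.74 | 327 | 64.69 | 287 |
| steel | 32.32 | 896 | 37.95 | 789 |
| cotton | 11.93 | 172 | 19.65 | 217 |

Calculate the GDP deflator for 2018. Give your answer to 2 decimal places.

124.57

Nominal GDP 2018 = 64.69·287 + 37.95·789 + 19.65·217 = 52772.63.
Real GDP 2018 (at 2007 prices) = 49.74·287 + 32.32·789 + 11.93·217 = 42364.67.
Deflator = Nominal/Real × 100 = 52772.63/42364.67 × 100 = 124.568.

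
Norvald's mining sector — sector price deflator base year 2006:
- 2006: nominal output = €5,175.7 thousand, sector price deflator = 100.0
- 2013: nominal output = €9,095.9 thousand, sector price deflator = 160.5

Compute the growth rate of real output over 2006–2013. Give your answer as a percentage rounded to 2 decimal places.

Real output 2006 = 5175.7 / 1.000 = 5175.70.
Real output 2013 = 9095.9 / 1.605 = 5667.23.
Real growth = 5667.23 / 5175.70 − 1 = 0.0950.

9.50%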